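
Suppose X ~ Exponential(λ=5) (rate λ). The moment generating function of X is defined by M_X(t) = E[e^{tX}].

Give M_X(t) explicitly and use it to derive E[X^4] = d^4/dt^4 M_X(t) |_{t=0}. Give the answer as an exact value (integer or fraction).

E[X^4] = d^4M/dt^4 |_{t=0} = 24/625

M_X(t) = 5/(5 - t)
dM/dt = 5/(t^2 - 10*t + 25)
d^2M/dt^2 = -10/(t^3 - 15*t^2 + 75*t - 125)
d^3M/dt^3 = 30/(t^4 - 20*t^3 + 150*t^2 - 500*t + 625)
d^4M/dt^4 = -120/(t^5 - 25*t^4 + 250*t^3 - 1250*t^2 + 3125*t - 3125)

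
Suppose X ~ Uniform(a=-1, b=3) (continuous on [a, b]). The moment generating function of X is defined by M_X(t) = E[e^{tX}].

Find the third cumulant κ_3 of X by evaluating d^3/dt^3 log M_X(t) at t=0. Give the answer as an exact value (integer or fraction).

κ_3 = K′′′(0) = 0

M_X(t) = (e^(3*t) - e^(-t))/(4*t)
K_X(t) = log M_X(t) = -log(t) + log(e^(3*t) - e^(-t)) - 2*log(2)
K′(t) = (3*t*e^(4*t) + t - e^(4*t) + 1)/(t*e^(4*t) - t)
K′′(t) = (-16*t^2*e^(4*t) + e^(8*t) - 2*e^(4*t) + 1)/(t^2*e^(8*t) - 2*t^2*e^(4*t) + t^2)
K′′′(t) = (64*t^3*e^(8*t) + 64*t^3*e^(4*t) - 2*e^(12*t) + 6*e^(8*t) - 6*e^(4*t) + 2)/(t^3*e^(12*t) - 3*t^3*e^(8*t) + 3*t^3*e^(4*t) - t^3)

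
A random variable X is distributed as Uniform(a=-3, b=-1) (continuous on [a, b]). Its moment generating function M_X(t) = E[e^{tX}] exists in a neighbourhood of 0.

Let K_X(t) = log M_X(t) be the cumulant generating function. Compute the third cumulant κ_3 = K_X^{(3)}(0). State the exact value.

κ_3 = d^3K/dt^3 |_{t=0} = 0

M_X(t) = (e^(-t) - e^(-3*t))/(2*t)
K_X(t) = log M_X(t) = -log(t) + log(e^(-t) - e^(-3*t)) - log(2)
dK/dt = (-t*e^(2*t) + 3*t - e^(2*t) + 1)/(t*e^(2*t) - t)
d^2K/dt^2 = (-4*t^2*e^(2*t) + e^(4*t) - 2*e^(2*t) + 1)/(t^2*e^(4*t) - 2*t^2*e^(2*t) + t^2)
d^3K/dt^3 = (8*t^3*e^(4*t) + 8*t^3*e^(2*t) - 2*e^(6*t) + 6*e^(4*t) - 6*e^(2*t) + 2)/(t^3*e^(6*t) - 3*t^3*e^(4*t) + 3*t^3*e^(2*t) - t^3)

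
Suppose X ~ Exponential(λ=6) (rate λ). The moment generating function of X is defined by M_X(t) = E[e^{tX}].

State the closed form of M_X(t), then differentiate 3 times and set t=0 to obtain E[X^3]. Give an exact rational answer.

E[X^3] = d^3M/dt^3 |_{t=0} = 1/36

M_X(t) = 6/(6 - t)
dM/dt = 6/(t^2 - 12*t + 36)
d^2M/dt^2 = -12/(t^3 - 18*t^2 + 108*t - 216)
d^3M/dt^3 = 36/(t^4 - 24*t^3 + 216*t^2 - 864*t + 1296)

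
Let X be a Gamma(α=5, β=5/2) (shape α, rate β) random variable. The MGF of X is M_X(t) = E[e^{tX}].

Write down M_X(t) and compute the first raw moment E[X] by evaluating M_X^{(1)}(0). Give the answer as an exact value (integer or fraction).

M_X(t) = 3125/(32*(5/2 - t)^5)
M^(1)(t) = 31250/(64*t^6 - 960*t^5 + 6000*t^4 - 20000*t^3 + 37500*t^2 - 37500*t + 15625)

E[X] = M^(1)(0) = 2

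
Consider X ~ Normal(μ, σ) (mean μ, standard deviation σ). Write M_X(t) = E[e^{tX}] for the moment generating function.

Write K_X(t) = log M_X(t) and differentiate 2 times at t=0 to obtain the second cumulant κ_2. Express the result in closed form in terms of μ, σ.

κ_2 = K^(2)(0) = σ^2

M_X(t) = e^(μ*t + σ^2*t^2/2)
K_X(t) = log M_X(t) = μ*t + σ^2*t^2/2
K^(2)(t) = σ^2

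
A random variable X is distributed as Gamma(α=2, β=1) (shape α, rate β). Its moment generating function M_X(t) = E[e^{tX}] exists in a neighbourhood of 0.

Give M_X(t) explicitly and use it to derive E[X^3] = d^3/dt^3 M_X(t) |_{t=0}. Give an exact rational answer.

E[X^3] = D^3[M](0) = 24

M_X(t) = (1 - t)^(-2)
D^3[M](t) = -24/(t^5 - 5*t^4 + 10*t^3 - 10*t^2 + 5*t - 1)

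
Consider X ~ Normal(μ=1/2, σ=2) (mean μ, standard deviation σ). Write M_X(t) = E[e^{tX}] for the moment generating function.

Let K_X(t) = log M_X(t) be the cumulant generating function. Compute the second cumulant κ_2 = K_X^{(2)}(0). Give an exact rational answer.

κ_2 = K′′(0) = 4

M_X(t) = e^(2*t^2 + t/2)
K_X(t) = log M_X(t) = 2*t^2 + t/2
K′(t) = 4*t + 1/2
K′′(t) = 4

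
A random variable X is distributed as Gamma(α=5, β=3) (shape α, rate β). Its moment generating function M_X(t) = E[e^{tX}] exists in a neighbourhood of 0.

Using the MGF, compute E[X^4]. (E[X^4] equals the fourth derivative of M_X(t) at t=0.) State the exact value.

E[X^4] = M′′′′(0) = 560/27

M_X(t) = 243/(3 - t)^5
M′(t) = 1215/(t^6 - 18*t^5 + 135*t^4 - 540*t^3 + 1215*t^2 - 1458*t + 729)
M′′(t) = -7290/(t^7 - 21*t^6 + 189*t^5 - 945*t^4 + 2835*t^3 - 5103*t^2 + 5103*t - 2187)
M′′′(t) = 51030/(t^8 - 24*t^7 + 252*t^6 - 1512*t^5 + 5670*t^4 - 13608*t^3 + 20412*t^2 - 17496*t + 6561)
M′′′′(t) = -408240/(t^9 - 27*t^8 + 324*t^7 - 2268*t^6 + 10206*t^5 - 30618*t^4 + 61236*t^3 - 78732*t^2 + 59049*t - 19683)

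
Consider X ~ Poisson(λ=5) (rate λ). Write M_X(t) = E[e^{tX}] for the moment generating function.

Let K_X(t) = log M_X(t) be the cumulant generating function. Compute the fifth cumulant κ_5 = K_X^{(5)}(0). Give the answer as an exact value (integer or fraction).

M_X(t) = e^(5*e^(t) - 5)
K_X(t) = log M_X(t) = 5*e^(t) - 5
K′(t) = 5*e^(t)
K′′(t) = 5*e^(t)
K′′′(t) = 5*e^(t)
K′′′′(t) = 5*e^(t)
K′′′′′(t) = 5*e^(t)

κ_5 = K′′′′′(0) = 5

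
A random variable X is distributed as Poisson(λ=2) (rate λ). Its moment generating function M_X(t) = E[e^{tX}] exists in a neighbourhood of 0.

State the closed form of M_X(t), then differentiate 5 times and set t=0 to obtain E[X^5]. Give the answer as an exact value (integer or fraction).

M_X(t) = e^(2*e^(t) - 2)
M′(t) = 2*e^(-2)*e^(t)*e^(2*e^(t))
M′′(t) = (4*e^(2*t)*e^(2*e^(t)) + 2*e^(t)*e^(2*e^(t)))*e^(-2)
M′′′(t) = (8*e^(3*t)*e^(2*e^(t)) + 12*e^(2*t)*e^(2*e^(t)) + 2*e^(t)*e^(2*e^(t)))*e^(-2)
M′′′′(t) = (16*e^(4*t)*e^(2*e^(t)) + 48*e^(3*t)*e^(2*e^(t)) + 28*e^(2*t)*e^(2*e^(t)) + 2*e^(t)*e^(2*e^(t)))*e^(-2)
M′′′′′(t) = (32*e^(5*t)*e^(2*e^(t)) + 160*e^(4*t)*e^(2*e^(t)) + 200*e^(3*t)*e^(2*e^(t)) + 60*e^(2*t)*e^(2*e^(t)) + 2*e^(t)*e^(2*e^(t)))*e^(-2)

E[X^5] = M′′′′′(0) = 454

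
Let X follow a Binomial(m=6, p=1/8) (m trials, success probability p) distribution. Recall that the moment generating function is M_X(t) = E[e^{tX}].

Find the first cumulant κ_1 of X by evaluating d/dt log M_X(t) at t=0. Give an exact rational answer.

M_X(t) = (e^(t)/8 + 7/8)^6
K_X(t) = log M_X(t) = 6*log(e^(t)/8 + 7/8)
K^(1)(t) = 6*e^(t)/(e^(t) + 7)

κ_1 = K^(1)(0) = 3/4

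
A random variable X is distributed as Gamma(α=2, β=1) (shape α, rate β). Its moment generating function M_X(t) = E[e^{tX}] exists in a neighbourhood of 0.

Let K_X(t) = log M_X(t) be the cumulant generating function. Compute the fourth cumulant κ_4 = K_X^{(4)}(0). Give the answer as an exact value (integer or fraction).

M_X(t) = (1 - t)^(-2)
K_X(t) = log M_X(t) = -2*log(1 - t)
D^4[K](t) = 12/(t^4 - 4*t^3 + 6*t^2 - 4*t + 1)

κ_4 = D^4[K](0) = 12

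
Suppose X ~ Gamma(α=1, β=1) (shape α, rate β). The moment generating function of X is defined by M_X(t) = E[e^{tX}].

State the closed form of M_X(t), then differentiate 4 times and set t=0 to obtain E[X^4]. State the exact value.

M_X(t) = 1/(1 - t)
M^(4)(t) = -24/(t^5 - 5*t^4 + 10*t^3 - 10*t^2 + 5*t - 1)

E[X^4] = M^(4)(0) = 24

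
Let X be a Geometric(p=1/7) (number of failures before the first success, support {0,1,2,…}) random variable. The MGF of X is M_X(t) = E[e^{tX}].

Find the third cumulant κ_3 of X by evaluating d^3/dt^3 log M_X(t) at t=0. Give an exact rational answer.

κ_3 = K′′′(0) = 546

M_X(t) = 1/(7*(1 - 6*e^(t)/7))
K_X(t) = log M_X(t) = -log(1 - 6*e^(t)/7) - log(7)
K′(t) = -6*e^(t)/(6*e^(t) - 7)
K′′(t) = 42*e^(t)/(36*e^(2*t) - 84*e^(t) + 49)
K′′′(t) = (-252*e^(2*t) - 294*e^(t))/(216*e^(3*t) - 756*e^(2*t) + 882*e^(t) - 343)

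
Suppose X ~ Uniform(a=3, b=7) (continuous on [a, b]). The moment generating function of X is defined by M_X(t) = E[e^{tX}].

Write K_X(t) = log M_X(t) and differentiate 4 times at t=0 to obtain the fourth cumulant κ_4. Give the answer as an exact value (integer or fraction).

κ_4 = D^4[K](0) = -32/15

M_X(t) = (e^(7*t) - e^(3*t))/(4*t)
K_X(t) = log M_X(t) = -log(t) + log(e^(7*t) - e^(3*t)) - 2*log(2)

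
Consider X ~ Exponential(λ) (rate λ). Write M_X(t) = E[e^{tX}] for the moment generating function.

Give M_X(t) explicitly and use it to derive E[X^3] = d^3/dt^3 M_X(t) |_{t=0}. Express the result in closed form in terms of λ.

E[X^3] = M^(3)(0) = 6/λ^3

M_X(t) = λ/(λ - t)
M^(3)(t) = 6*λ/(λ^4 - 4*λ^3*t + 6*λ^2*t^2 - 4*λ*t^3 + t^4)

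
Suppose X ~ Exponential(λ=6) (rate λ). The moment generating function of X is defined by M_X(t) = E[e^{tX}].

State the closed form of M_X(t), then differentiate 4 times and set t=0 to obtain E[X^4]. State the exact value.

M_X(t) = 6/(6 - t)
D^4[M](t) = -144/(t^5 - 30*t^4 + 360*t^3 - 2160*t^2 + 6480*t - 7776)

E[X^4] = D^4[M](0) = 1/54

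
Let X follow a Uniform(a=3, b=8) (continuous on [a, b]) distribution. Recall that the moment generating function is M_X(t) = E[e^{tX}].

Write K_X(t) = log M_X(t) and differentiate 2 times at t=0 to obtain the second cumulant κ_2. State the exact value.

κ_2 = K^(2)(0) = 25/12

M_X(t) = (e^(8*t) - e^(3*t))/(5*t)
K_X(t) = log M_X(t) = -log(t) + log(e^(8*t) - e^(3*t)) - log(5)
K^(2)(t) = (-25*t^2*e^(5*t) + e^(10*t) - 2*e^(5*t) + 1)/(t^2*e^(10*t) - 2*t^2*e^(5*t) + t^2)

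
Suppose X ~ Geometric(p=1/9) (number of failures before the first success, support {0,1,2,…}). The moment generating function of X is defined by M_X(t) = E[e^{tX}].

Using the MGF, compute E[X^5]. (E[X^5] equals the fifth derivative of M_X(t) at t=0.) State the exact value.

M_X(t) = 1/(9*(1 - 8*e^(t)/9))

E[X^5] = D^5[M](0) = 4993928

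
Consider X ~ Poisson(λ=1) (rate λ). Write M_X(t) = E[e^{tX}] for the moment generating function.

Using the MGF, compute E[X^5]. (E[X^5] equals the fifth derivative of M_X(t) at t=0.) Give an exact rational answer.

M_X(t) = e^(e^(t) - 1)
D^5[M](t) = (e^(5*t)*e^(e^(t)) + 10*e^(4*t)*e^(e^(t)) + 25*e^(3*t)*e^(e^(t)) + 15*e^(2*t)*e^(e^(t)) + e^(t)*e^(e^(t)))*e^(-1)

E[X^5] = D^5[M](0) = 52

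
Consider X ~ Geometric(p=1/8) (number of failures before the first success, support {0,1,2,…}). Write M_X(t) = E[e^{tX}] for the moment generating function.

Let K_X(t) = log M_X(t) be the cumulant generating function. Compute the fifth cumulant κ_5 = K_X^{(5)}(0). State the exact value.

κ_5 = d^5K/dt^5 |_{t=0} = 565320

M_X(t) = 1/(8*(1 - 7*e^(t)/8))
K_X(t) = log M_X(t) = -log(1 - 7*e^(t)/8) - 3*log(2)
dK/dt = -7*e^(t)/(7*e^(t) - 8)
d^2K/dt^2 = 56*e^(t)/(49*e^(2*t) - 112*e^(t) + 64)
d^3K/dt^3 = (-392*e^(2*t) - 448*e^(t))/(343*e^(3*t) - 1176*e^(2*t) + 1344*e^(t) - 512)
d^4K/dt^4 = (2744*e^(3*t) + 12544*e^(2*t) + 3584*e^(t))/(2401*e^(4*t) - 10976*e^(3*t) + 18816*e^(2*t) - 14336*e^(t) + 4096)
d^5K/dt^5 = (-19208*e^(4*t) - 241472*e^(3*t) - 275968*e^(2*t) - 28672*e^(t))/(16807*e^(5*t) - 96040*e^(4*t) + 219520*e^(3*t) - 250880*e^(2*t) + 143360*e^(t) - 32768)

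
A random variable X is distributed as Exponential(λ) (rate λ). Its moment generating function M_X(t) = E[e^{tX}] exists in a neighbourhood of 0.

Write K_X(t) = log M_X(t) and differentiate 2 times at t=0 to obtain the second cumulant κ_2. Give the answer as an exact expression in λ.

M_X(t) = λ/(λ - t)
K_X(t) = log M_X(t) = log(λ) - log(λ - t)
K′(t) = -1/(-λ + t)
K′′(t) = 1/(λ^2 - 2*λ*t + t^2)

κ_2 = K′′(0) = λ^(-2)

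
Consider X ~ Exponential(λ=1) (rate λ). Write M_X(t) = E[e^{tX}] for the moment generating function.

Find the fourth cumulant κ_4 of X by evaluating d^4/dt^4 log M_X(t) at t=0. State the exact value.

M_X(t) = 1/(1 - t)
K_X(t) = log M_X(t) = -log(1 - t)
K′(t) = -1/(t - 1)
K′′(t) = 1/(t^2 - 2*t + 1)
K′′′(t) = -2/(t^3 - 3*t^2 + 3*t - 1)
K′′′′(t) = 6/(t^4 - 4*t^3 + 6*t^2 - 4*t + 1)

κ_4 = K′′′′(0) = 6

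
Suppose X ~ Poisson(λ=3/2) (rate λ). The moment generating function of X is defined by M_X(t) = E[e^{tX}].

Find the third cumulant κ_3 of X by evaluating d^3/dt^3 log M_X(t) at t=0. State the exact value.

M_X(t) = e^(3*e^(t)/2 - 3/2)
K_X(t) = log M_X(t) = 3*e^(t)/2 - 3/2
dK/dt = 3*e^(t)/2
d^2K/dt^2 = 3*e^(t)/2
d^3K/dt^3 = 3*e^(t)/2

κ_3 = d^3K/dt^3 |_{t=0} = 3/2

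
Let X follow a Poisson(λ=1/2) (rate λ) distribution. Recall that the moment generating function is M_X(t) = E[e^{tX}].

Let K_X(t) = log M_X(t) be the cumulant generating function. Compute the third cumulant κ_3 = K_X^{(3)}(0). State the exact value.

M_X(t) = e^(e^(t)/2 - 1/2)
K_X(t) = log M_X(t) = e^(t)/2 - 1/2
D^3[K](t) = e^(t)/2

κ_3 = D^3[K](0) = 1/2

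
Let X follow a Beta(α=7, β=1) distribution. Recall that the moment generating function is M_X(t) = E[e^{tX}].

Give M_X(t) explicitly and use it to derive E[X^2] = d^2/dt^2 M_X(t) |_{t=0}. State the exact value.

E[X^2] = D^2[M](0) = 7/9

M_X(t) = ₁F₁(7; 8; t)
D^2[M](t) = 7*₁F₁(9; 10; t)/9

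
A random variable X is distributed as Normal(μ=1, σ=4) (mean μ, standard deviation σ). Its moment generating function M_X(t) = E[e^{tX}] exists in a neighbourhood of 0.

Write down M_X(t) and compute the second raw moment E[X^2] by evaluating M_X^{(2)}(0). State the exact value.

E[X^2] = d^2M/dt^2 |_{t=0} = 17

M_X(t) = e^(8*t^2 + t)
dM/dt = 16*t*e^(t)*e^(8*t^2) + e^(t)*e^(8*t^2)
d^2M/dt^2 = 256*t^2*e^(t)*e^(8*t^2) + 32*t*e^(t)*e^(8*t^2) + 17*e^(t)*e^(8*t^2)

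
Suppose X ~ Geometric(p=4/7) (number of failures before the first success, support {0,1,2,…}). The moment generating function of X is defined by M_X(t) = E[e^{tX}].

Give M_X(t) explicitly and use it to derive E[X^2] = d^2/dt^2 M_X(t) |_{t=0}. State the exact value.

M_X(t) = 4/(7*(1 - 3*e^(t)/7))
D^2[M](t) = (-36*e^(2*t) - 84*e^(t))/(27*e^(3*t) - 189*e^(2*t) + 441*e^(t) - 343)

E[X^2] = D^2[M](0) = 15/8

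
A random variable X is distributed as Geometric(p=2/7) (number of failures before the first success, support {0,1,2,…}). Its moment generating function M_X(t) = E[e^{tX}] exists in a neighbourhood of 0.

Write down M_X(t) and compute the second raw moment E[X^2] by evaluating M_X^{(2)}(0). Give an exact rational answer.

E[X^2] = D^2[M](0) = 15

M_X(t) = 2/(7*(1 - 5*e^(t)/7))
D^2[M](t) = (-50*e^(2*t) - 70*e^(t))/(125*e^(3*t) - 525*e^(2*t) + 735*e^(t) - 343)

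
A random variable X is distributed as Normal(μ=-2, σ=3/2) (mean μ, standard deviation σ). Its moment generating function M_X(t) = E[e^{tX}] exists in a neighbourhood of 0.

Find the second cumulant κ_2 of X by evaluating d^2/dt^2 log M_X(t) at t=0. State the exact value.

M_X(t) = e^(9*t^2/8 - 2*t)
K_X(t) = log M_X(t) = 9*t^2/8 - 2*t
D^2[K](t) = 9/4

κ_2 = D^2[K](0) = 9/4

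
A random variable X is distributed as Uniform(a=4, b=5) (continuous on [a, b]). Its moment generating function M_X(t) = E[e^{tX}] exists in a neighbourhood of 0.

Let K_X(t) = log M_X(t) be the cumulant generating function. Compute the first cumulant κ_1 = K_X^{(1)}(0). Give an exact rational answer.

M_X(t) = (e^(5*t) - e^(4*t))/t
K_X(t) = log M_X(t) = -log(t) + log(e^(5*t) - e^(4*t))
D[K](t) = (5*t*e^(t) - 4*t - e^(t) + 1)/(t*e^(t) - t)

κ_1 = D[K](0) = 9/2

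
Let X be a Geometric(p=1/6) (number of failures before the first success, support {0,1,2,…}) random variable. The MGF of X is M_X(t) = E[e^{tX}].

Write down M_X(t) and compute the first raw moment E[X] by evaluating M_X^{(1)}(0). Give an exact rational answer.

E[X] = M^(1)(0) = 5

M_X(t) = 1/(6*(1 - 5*e^(t)/6))
M^(1)(t) = 5*e^(t)/(25*e^(2*t) - 60*e^(t) + 36)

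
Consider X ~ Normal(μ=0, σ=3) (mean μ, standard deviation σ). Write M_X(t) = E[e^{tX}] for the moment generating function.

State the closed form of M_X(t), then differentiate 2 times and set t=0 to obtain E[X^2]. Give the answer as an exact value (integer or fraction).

E[X^2] = d^2M/dt^2 |_{t=0} = 9

M_X(t) = e^(9*t^2/2)
dM/dt = 9*t*e^(9*t^2/2)
d^2M/dt^2 = 81*t^2*e^(9*t^2/2) + 9*e^(9*t^2/2)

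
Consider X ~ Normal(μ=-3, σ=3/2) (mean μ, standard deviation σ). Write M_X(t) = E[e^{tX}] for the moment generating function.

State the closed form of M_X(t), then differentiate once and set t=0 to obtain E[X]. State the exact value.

E[X] = D[M](0) = -3

M_X(t) = e^(9*t^2/8 - 3*t)
D[M](t) = 9*t*e^(-3*t)*e^(9*t^2/8)/4 - 3*e^(-3*t)*e^(9*t^2/8)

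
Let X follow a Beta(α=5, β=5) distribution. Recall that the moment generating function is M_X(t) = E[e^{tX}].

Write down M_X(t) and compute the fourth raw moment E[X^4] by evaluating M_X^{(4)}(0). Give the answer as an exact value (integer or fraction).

M_X(t) = ₁F₁(5; 10; t)
dM/dt = ₁F₁(6; 11; t)/2
d^2M/dt^2 = 3*₁F₁(7; 12; t)/11
d^3M/dt^3 = 7*₁F₁(8; 13; t)/44
d^4M/dt^4 = 14*₁F₁(9; 14; t)/143

E[X^4] = d^4M/dt^4 |_{t=0} = 14/143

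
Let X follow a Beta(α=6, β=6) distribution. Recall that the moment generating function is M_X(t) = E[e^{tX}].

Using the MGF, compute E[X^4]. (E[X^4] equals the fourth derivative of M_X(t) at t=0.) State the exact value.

E[X^4] = M′′′′(0) = 6/65

M_X(t) = ₁F₁(6; 12; t)
M′(t) = ₁F₁(7; 13; t)/2
M′′(t) = 7*₁F₁(8; 14; t)/26
M′′′(t) = 2*₁F₁(9; 15; t)/13
M′′′′(t) = 6*₁F₁(10; 16; t)/65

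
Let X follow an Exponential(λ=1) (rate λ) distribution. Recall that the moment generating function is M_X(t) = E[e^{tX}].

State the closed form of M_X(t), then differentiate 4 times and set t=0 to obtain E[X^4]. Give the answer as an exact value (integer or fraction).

E[X^4] = D^4[M](0) = 24

M_X(t) = 1/(1 - t)
D^4[M](t) = -24/(t^5 - 5*t^4 + 10*t^3 - 10*t^2 + 5*t - 1)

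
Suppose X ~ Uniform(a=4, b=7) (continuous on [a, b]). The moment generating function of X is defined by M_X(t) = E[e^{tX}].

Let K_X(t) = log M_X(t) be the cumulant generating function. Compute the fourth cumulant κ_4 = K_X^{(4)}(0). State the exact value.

M_X(t) = (e^(7*t) - e^(4*t))/(3*t)
K_X(t) = log M_X(t) = -log(t) + log(e^(7*t) - e^(4*t)) - log(3)
K′(t) = (7*t*e^(3*t) - 4*t - e^(3*t) + 1)/(t*e^(3*t) - t)
K′′(t) = (-9*t^2*e^(3*t) + e^(6*t) - 2*e^(3*t) + 1)/(t^2*e^(6*t) - 2*t^2*e^(3*t) + t^2)
K′′′(t) = (27*t^3*e^(6*t) + 27*t^3*e^(3*t) - 2*e^(9*t) + 6*e^(6*t) - 6*e^(3*t) + 2)/(t^3*e^(9*t) - 3*t^3*e^(6*t) + 3*t^3*e^(3*t) - t^3)

κ_4 = K′′′′(0) = -27/40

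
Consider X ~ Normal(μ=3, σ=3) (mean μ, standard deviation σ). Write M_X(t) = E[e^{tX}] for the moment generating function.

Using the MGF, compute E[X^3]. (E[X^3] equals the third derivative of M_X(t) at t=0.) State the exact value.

M_X(t) = e^(9*t^2/2 + 3*t)
D^3[M](t) = 729*t^3*e^(3*t)*e^(9*t^2/2) + 729*t^2*e^(3*t)*e^(9*t^2/2) + 486*t*e^(3*t)*e^(9*t^2/2) + 108*e^(3*t)*e^(9*t^2/2)

E[X^3] = D^3[M](0) = 108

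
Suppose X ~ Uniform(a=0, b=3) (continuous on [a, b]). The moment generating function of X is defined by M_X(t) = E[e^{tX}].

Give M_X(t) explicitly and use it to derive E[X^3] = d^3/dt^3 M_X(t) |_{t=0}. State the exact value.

M_X(t) = (e^(3*t) - 1)/(3*t)
dM/dt = (3*t*e^(3*t) - e^(3*t) + 1)/(3*t^2)
d^2M/dt^2 = (9*t^2*e^(3*t) - 6*t*e^(3*t) + 2*e^(3*t) - 2)/(3*t^3)
d^3M/dt^3 = (9*t^3*e^(3*t) - 9*t^2*e^(3*t) + 6*t*e^(3*t) - 2*e^(3*t) + 2)/t^4

E[X^3] = d^3M/dt^3 |_{t=0} = 27/4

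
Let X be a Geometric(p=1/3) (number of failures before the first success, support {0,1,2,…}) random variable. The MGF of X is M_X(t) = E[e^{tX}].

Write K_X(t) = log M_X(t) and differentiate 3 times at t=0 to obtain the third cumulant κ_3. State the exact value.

κ_3 = K^(3)(0) = 30

M_X(t) = 1/(3*(1 - 2*e^(t)/3))
K_X(t) = log M_X(t) = -log(1 - 2*e^(t)/3) - log(3)
K^(3)(t) = (-12*e^(2*t) - 18*e^(t))/(8*e^(3*t) - 36*e^(2*t) + 54*e^(t) - 27)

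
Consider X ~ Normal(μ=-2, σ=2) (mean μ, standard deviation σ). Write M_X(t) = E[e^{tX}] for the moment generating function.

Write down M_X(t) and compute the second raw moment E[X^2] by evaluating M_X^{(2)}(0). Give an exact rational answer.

M_X(t) = e^(2*t^2 - 2*t)
M^(2)(t) = (16*t^2*e^(2*t^2) - 16*t*e^(2*t^2) + 8*e^(2*t^2))*e^(-2*t)

E[X^2] = M^(2)(0) = 8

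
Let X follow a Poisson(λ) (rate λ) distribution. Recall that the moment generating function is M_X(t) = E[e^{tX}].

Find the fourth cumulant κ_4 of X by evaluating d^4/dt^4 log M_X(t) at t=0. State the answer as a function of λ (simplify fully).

M_X(t) = e^(λ*(e^(t) - 1))
K_X(t) = log M_X(t) = λ*(e^(t) - 1)
dK/dt = λ*e^(t)
d^2K/dt^2 = λ*e^(t)
d^3K/dt^3 = λ*e^(t)
d^4K/dt^4 = λ*e^(t)

κ_4 = d^4K/dt^4 |_{t=0} = λ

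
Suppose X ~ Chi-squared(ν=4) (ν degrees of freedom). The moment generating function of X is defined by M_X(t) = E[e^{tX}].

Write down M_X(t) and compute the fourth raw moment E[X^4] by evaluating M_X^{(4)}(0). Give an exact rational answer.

M_X(t) = (1 - 2*t)^(-2)
M^(4)(t) = 1920/(64*t^6 - 192*t^5 + 240*t^4 - 160*t^3 + 60*t^2 - 12*t + 1)

E[X^4] = M^(4)(0) = 1920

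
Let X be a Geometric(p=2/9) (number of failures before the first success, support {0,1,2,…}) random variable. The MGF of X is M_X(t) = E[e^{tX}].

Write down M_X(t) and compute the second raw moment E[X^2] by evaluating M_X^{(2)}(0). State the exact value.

M_X(t) = 2/(9*(1 - 7*e^(t)/9))
M^(2)(t) = (-98*e^(2*t) - 126*e^(t))/(343*e^(3*t) - 1323*e^(2*t) + 1701*e^(t) - 729)

E[X^2] = M^(2)(0) = 28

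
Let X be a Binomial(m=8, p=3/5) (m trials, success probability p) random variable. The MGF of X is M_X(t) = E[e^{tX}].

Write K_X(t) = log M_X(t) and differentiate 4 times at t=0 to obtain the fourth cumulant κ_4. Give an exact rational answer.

κ_4 = d^4K/dt^4 |_{t=0} = -528/625

M_X(t) = (3*e^(t)/5 + 2/5)^8
K_X(t) = log M_X(t) = 8*log(3*e^(t)/5 + 2/5)
dK/dt = 24*e^(t)/(3*e^(t) + 2)
d^2K/dt^2 = 48*e^(t)/(9*e^(2*t) + 12*e^(t) + 4)
d^3K/dt^3 = (-144*e^(2*t) + 96*e^(t))/(27*e^(3*t) + 54*e^(2*t) + 36*e^(t) + 8)
d^4K/dt^4 = (432*e^(3*t) - 1152*e^(2*t) + 192*e^(t))/(81*e^(4*t) + 216*e^(3*t) + 216*e^(2*t) + 96*e^(t) + 16)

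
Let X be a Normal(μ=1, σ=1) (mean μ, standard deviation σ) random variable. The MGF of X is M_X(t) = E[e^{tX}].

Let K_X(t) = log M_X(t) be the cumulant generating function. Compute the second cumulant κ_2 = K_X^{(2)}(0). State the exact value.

M_X(t) = e^(t^2/2 + t)
K_X(t) = log M_X(t) = t^2/2 + t
K^(2)(t) = 1

κ_2 = K^(2)(0) = 1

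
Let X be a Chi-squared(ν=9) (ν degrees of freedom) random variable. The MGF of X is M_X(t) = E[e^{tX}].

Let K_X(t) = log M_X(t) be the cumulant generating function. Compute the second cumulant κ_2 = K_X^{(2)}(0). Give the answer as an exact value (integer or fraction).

κ_2 = K^(2)(0) = 18

M_X(t) = (1 - 2*t)^(-9/2)
K_X(t) = log M_X(t) = -9*log(1 - 2*t)/2
K^(2)(t) = 18/(4*t^2 - 4*t + 1)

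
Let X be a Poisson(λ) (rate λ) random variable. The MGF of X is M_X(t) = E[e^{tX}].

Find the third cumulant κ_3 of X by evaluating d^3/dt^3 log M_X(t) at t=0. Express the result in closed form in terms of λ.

M_X(t) = e^(λ*(e^(t) - 1))
K_X(t) = log M_X(t) = λ*(e^(t) - 1)
dK/dt = λ*e^(t)
d^2K/dt^2 = λ*e^(t)
d^3K/dt^3 = λ*e^(t)

κ_3 = d^3K/dt^3 |_{t=0} = λ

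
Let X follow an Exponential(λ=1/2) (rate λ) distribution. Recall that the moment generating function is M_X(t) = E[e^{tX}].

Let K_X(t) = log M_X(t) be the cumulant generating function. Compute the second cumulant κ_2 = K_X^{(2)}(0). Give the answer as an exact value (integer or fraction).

κ_2 = K′′(0) = 4

M_X(t) = 1/(2*(1/2 - t))
K_X(t) = log M_X(t) = -log(1/2 - t) - log(2)
K′(t) = -2/(2*t - 1)
K′′(t) = 4/(4*t^2 - 4*t + 1)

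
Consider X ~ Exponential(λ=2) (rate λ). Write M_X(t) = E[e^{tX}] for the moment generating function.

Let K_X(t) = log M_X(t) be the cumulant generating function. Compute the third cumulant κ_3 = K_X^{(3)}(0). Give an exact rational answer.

M_X(t) = 2/(2 - t)
K_X(t) = log M_X(t) = -log(2 - t) + log(2)
D^3[K](t) = -2/(t^3 - 6*t^2 + 12*t - 8)

κ_3 = D^3[K](0) = 1/4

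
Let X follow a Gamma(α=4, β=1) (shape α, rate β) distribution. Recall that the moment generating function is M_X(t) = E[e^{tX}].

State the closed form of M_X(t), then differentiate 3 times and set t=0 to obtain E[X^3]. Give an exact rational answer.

M_X(t) = (1 - t)^(-4)
M^(3)(t) = -120/(t^7 - 7*t^6 + 21*t^5 - 35*t^4 + 35*t^3 - 21*t^2 + 7*t - 1)

E[X^3] = M^(3)(0) = 120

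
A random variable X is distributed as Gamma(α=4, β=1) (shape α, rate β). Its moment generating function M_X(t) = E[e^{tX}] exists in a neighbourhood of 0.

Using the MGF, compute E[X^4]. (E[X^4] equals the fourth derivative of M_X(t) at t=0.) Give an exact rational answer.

M_X(t) = (1 - t)^(-4)
dM/dt = -4/(t^5 - 5*t^4 + 10*t^3 - 10*t^2 + 5*t - 1)
d^2M/dt^2 = 20/(t^6 - 6*t^5 + 15*t^4 - 20*t^3 + 15*t^2 - 6*t + 1)
d^3M/dt^3 = -120/(t^7 - 7*t^6 + 21*t^5 - 35*t^4 + 35*t^3 - 21*t^2 + 7*t - 1)
d^4M/dt^4 = 840/(t^8 - 8*t^7 + 28*t^6 - 56*t^5 + 70*t^4 - 56*t^3 + 28*t^2 - 8*t + 1)

E[X^4] = d^4M/dt^4 |_{t=0} = 840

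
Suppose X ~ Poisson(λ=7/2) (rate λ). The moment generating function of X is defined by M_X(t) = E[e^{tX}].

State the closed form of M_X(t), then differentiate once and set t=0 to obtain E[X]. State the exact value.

E[X] = dM/dt |_{t=0} = 7/2

M_X(t) = e^(7*e^(t)/2 - 7/2)
dM/dt = 7*e^(-7/2)*e^(t)*e^(7*e^(t)/2)/2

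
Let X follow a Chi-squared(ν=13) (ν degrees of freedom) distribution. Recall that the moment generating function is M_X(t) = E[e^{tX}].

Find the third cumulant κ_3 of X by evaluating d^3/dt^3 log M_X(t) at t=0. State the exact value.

M_X(t) = (1 - 2*t)^(-13/2)
K_X(t) = log M_X(t) = -13*log(1 - 2*t)/2
K′(t) = -13/(2*t - 1)
K′′(t) = 26/(4*t^2 - 4*t + 1)
K′′′(t) = -104/(8*t^3 - 12*t^2 + 6*t - 1)

κ_3 = K′′′(0) = 104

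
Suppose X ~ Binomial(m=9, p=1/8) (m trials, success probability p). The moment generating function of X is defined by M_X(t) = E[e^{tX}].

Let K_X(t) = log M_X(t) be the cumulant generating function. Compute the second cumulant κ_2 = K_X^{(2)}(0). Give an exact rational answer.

M_X(t) = (e^(t)/8 + 7/8)^9
K_X(t) = log M_X(t) = 9*log(e^(t)/8 + 7/8)
D^2[K](t) = 63*e^(t)/(e^(2*t) + 14*e^(t) + 49)

κ_2 = D^2[K](0) = 63/64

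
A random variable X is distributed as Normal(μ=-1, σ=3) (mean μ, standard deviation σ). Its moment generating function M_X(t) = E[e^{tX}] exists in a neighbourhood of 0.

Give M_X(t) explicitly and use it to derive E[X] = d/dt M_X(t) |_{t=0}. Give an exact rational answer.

M_X(t) = e^(9*t^2/2 - t)
D[M](t) = 9*t*e^(-t)*e^(9*t^2/2) - e^(-t)*e^(9*t^2/2)

E[X] = D[M](0) = -1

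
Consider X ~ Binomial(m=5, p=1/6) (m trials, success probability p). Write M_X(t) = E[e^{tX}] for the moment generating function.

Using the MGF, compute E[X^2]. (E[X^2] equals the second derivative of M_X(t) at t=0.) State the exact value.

M_X(t) = (e^(t)/6 + 5/6)^5
M^(2)(t) = 25*e^(5*t)/7776 + 25*e^(4*t)/486 + 125*e^(3*t)/432 + 625*e^(2*t)/972 + 3125*e^(t)/7776

E[X^2] = M^(2)(0) = 25/18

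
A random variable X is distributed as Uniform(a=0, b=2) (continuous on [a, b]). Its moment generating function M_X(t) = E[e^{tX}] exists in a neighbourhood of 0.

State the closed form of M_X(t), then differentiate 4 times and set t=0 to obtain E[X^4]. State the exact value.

E[X^4] = d^4M/dt^4 |_{t=0} = 16/5

M_X(t) = (e^(2*t) - 1)/(2*t)
dM/dt = (2*t*e^(2*t) - e^(2*t) + 1)/(2*t^2)
d^2M/dt^2 = (2*t^2*e^(2*t) - 2*t*e^(2*t) + e^(2*t) - 1)/t^3
d^3M/dt^3 = (4*t^3*e^(2*t) - 6*t^2*e^(2*t) + 6*t*e^(2*t) - 3*e^(2*t) + 3)/t^4
d^4M/dt^4 = (8*t^4*e^(2*t) - 16*t^3*e^(2*t) + 24*t^2*e^(2*t) - 24*t*e^(2*t) + 12*e^(2*t) - 12)/t^5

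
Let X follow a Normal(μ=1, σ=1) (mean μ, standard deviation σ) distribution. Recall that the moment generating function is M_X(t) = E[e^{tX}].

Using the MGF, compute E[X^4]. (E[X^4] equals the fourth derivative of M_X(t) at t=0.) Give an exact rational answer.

E[X^4] = M^(4)(0) = 10

M_X(t) = e^(t^2/2 + t)
M^(4)(t) = t^4*e^(t)*e^(t^2/2) + 4*t^3*e^(t)*e^(t^2/2) + 12*t^2*e^(t)*e^(t^2/2) + 16*t*e^(t)*e^(t^2/2) + 10*e^(t)*e^(t^2/2)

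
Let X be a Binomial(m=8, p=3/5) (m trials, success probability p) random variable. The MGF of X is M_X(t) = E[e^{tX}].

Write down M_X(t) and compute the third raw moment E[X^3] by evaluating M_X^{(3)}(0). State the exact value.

E[X^3] = d^3M/dt^3 |_{t=0} = 17232/125

M_X(t) = (3*e^(t)/5 + 2/5)^8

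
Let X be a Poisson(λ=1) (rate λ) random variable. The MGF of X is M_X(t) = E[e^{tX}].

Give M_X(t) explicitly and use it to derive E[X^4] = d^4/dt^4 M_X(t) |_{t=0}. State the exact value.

M_X(t) = e^(e^(t) - 1)
dM/dt = e^(-1)*e^(t)*e^(e^(t))
d^2M/dt^2 = (e^(2*t)*e^(e^(t)) + e^(t)*e^(e^(t)))*e^(-1)
d^3M/dt^3 = (e^(3*t)*e^(e^(t)) + 3*e^(2*t)*e^(e^(t)) + e^(t)*e^(e^(t)))*e^(-1)
d^4M/dt^4 = (e^(4*t)*e^(e^(t)) + 6*e^(3*t)*e^(e^(t)) + 7*e^(2*t)*e^(e^(t)) + e^(t)*e^(e^(t)))*e^(-1)

E[X^4] = d^4M/dt^4 |_{t=0} = 15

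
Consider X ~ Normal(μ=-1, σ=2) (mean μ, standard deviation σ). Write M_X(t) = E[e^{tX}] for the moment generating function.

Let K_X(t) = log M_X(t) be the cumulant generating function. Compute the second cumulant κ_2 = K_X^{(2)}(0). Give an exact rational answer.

M_X(t) = e^(2*t^2 - t)
K_X(t) = log M_X(t) = 2*t^2 - t
K^(2)(t) = 4

κ_2 = K^(2)(0) = 4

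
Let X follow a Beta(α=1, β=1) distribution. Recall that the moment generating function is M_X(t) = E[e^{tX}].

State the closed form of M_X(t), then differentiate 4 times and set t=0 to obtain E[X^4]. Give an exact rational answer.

E[X^4] = M′′′′(0) = 1/5

M_X(t) = ₁F₁(1; 2; t)
M′(t) = ₁F₁(2; 3; t)/2
M′′(t) = ₁F₁(3; 4; t)/3
M′′′(t) = ₁F₁(4; 5; t)/4
M′′′′(t) = ₁F₁(5; 6; t)/5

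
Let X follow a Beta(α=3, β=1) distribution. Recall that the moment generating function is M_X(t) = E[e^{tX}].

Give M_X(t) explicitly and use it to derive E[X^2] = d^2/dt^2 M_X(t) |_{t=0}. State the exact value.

M_X(t) = ₁F₁(3; 4; t)
dM/dt = 3*₁F₁(4; 5; t)/4
d^2M/dt^2 = 3*₁F₁(5; 6; t)/5

E[X^2] = d^2M/dt^2 |_{t=0} = 3/5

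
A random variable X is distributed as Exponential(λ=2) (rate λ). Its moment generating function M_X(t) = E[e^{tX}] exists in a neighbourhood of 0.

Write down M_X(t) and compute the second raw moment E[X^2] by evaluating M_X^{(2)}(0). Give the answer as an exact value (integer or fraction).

E[X^2] = M′′(0) = 1/2

M_X(t) = 2/(2 - t)
M′(t) = 2/(t^2 - 4*t + 4)
M′′(t) = -4/(t^3 - 6*t^2 + 12*t - 8)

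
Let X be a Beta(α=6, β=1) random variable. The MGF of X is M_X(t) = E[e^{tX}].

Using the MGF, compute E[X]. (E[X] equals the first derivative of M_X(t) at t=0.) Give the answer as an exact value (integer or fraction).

E[X] = dM/dt |_{t=0} = 6/7

M_X(t) = ₁F₁(6; 7; t)
dM/dt = 6*₁F₁(7; 8; t)/7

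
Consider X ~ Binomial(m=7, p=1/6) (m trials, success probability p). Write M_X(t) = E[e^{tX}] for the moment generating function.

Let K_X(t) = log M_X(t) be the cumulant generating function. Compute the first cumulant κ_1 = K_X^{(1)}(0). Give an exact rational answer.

κ_1 = D[K](0) = 7/6

M_X(t) = (e^(t)/6 + 5/6)^7
K_X(t) = log M_X(t) = 7*log(e^(t)/6 + 5/6)
D[K](t) = 7*e^(t)/(e^(t) + 5)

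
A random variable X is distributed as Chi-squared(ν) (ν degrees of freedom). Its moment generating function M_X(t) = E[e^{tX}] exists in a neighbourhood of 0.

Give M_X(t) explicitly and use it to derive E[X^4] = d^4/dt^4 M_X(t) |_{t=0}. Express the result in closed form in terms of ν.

M_X(t) = (1 - 2*t)^(-ν/2)
M′(t) = -ν/(2*t*(1 - 2*t)^(ν/2) - (1 - 2*t)^(ν/2))
M′′(t) = (ν^2 + 2*ν)/(4*t^2*(1 - 2*t)^(ν/2) - 4*t*(1 - 2*t)^(ν/2) + (1 - 2*t)^(ν/2))
M′′′(t) = (-ν^3 - 6*ν^2 - 8*ν)/(8*t^3*(1 - 2*t)^(ν/2) - 12*t^2*(1 - 2*t)^(ν/2) + 6*t*(1 - 2*t)^(ν/2) - (1 - 2*t)^(ν/2))
M′′′′(t) = (ν^4 + 12*ν^3 + 44*ν^2 + 48*ν)/(16*t^4*(1 - 2*t)^(ν/2) - 32*t^3*(1 - 2*t)^(ν/2) + 24*t^2*(1 - 2*t)^(ν/2) - 8*t*(1 - 2*t)^(ν/2) + (1 - 2*t)^(ν/2))

E[X^4] = M′′′′(0) = ν*(ν^3 + 12*ν^2 + 44*ν + 48)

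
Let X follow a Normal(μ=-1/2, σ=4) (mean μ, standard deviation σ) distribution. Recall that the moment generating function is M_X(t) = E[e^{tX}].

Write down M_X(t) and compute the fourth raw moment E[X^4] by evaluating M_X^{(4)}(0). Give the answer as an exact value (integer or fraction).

M_X(t) = e^(8*t^2 - t/2)
M^(4)(t) = (1048576*t^4*e^(8*t^2) - 131072*t^3*e^(8*t^2) + 399360*t^2*e^(8*t^2) - 24704*t*e^(8*t^2) + 12673*e^(8*t^2))*e^(-t/2)/16

E[X^4] = M^(4)(0) = 12673/16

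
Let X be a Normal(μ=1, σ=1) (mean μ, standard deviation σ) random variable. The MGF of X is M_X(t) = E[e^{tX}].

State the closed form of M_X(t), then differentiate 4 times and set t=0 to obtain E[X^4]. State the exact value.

E[X^4] = D^4[M](0) = 10

M_X(t) = e^(t^2/2 + t)
D^4[M](t) = t^4*e^(t)*e^(t^2/2) + 4*t^3*e^(t)*e^(t^2/2) + 12*t^2*e^(t)*e^(t^2/2) + 16*t*e^(t)*e^(t^2/2) + 10*e^(t)*e^(t^2/2)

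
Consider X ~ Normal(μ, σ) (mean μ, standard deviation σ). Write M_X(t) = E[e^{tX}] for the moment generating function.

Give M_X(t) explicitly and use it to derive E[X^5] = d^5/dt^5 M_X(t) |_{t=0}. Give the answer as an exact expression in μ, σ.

M_X(t) = e^(μ*t + σ^2*t^2/2)
dM/dt = μ*e^(μ*t)*e^(σ^2*t^2/2) + σ^2*t*e^(μ*t)*e^(σ^2*t^2/2)
d^2M/dt^2 = μ^2*e^(μ*t)*e^(σ^2*t^2/2) + 2*μ*σ^2*t*e^(μ*t)*e^(σ^2*t^2/2) + σ^4*t^2*e^(μ*t)*e^(σ^2*t^2/2) + σ^2*e^(μ*t)*e^(σ^2*t^2/2)

E[X^5] = d^5M/dt^5 |_{t=0} = μ*(μ^4 + 10*μ^2*σ^2 + 15*σ^4)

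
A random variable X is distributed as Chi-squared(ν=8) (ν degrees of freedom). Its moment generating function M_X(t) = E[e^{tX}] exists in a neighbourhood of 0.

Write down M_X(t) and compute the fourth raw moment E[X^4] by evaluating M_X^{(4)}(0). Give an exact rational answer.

E[X^4] = M^(4)(0) = 13440

M_X(t) = (1 - 2*t)^(-4)
M^(4)(t) = 13440/(256*t^8 - 1024*t^7 + 1792*t^6 - 1792*t^5 + 1120*t^4 - 448*t^3 + 112*t^2 - 16*t + 1)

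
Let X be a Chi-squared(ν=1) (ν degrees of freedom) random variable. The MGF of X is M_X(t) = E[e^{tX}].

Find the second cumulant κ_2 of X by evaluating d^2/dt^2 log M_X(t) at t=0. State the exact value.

κ_2 = D^2[K](0) = 2

M_X(t) = 1/√(1 - 2*t)
K_X(t) = log M_X(t) = -log(1 - 2*t)/2
D^2[K](t) = 2/(4*t^2 - 4*t + 1)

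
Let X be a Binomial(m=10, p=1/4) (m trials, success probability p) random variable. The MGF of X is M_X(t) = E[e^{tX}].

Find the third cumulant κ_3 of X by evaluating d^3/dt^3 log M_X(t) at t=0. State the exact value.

M_X(t) = (e^(t)/4 + 3/4)^10
K_X(t) = log M_X(t) = 10*log(e^(t)/4 + 3/4)
dK/dt = 10*e^(t)/(e^(t) + 3)
d^2K/dt^2 = 30*e^(t)/(e^(2*t) + 6*e^(t) + 9)
d^3K/dt^3 = (-30*e^(2*t) + 90*e^(t))/(e^(3*t) + 9*e^(2*t) + 27*e^(t) + 27)

κ_3 = d^3K/dt^3 |_{t=0} = 15/16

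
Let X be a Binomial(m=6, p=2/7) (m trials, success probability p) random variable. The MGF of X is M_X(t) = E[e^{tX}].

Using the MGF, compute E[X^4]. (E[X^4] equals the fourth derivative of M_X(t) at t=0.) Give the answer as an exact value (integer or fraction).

M_X(t) = (2*e^(t)/7 + 5/7)^6
D^4[M](t) = 82944*e^(6*t)/117649 + 600000*e^(5*t)/117649 + 1536000*e^(4*t)/117649 + 1620000*e^(3*t)/117649 + 600000*e^(2*t)/117649 + 37500*e^(t)/117649

E[X^4] = D^4[M](0) = 91356/2401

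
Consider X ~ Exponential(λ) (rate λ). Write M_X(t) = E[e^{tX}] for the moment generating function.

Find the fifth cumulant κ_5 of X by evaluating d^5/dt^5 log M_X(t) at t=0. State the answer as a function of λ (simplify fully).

M_X(t) = λ/(λ - t)
K_X(t) = log M_X(t) = log(λ) - log(λ - t)
K′(t) = -1/(-λ + t)
K′′(t) = 1/(λ^2 - 2*λ*t + t^2)
K′′′(t) = -2/(-λ^3 + 3*λ^2*t - 3*λ*t^2 + t^3)
K′′′′(t) = 6/(λ^4 - 4*λ^3*t + 6*λ^2*t^2 - 4*λ*t^3 + t^4)
K′′′′′(t) = -24/(-λ^5 + 5*λ^4*t - 10*λ^3*t^2 + 10*λ^2*t^3 - 5*λ*t^4 + t^5)

κ_5 = K′′′′′(0) = 24/λ^5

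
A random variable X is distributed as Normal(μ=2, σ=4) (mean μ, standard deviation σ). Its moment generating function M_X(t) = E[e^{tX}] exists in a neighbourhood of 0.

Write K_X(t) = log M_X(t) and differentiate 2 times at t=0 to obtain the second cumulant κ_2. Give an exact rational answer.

κ_2 = D^2[K](0) = 16

M_X(t) = e^(8*t^2 + 2*t)
K_X(t) = log M_X(t) = 8*t^2 + 2*t
D^2[K](t) = 16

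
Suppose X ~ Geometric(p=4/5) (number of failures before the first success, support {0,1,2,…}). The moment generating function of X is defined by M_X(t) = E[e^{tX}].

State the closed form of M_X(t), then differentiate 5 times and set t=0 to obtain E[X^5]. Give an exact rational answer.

E[X^5] = D^5[M](0) = 707/128

M_X(t) = 4/(5*(1 - e^(t)/5))
D^5[M](t) = (4*e^(5*t) + 520*e^(4*t) + 6600*e^(3*t) + 13000*e^(2*t) + 2500*e^(t))/(e^(6*t) - 30*e^(5*t) + 375*e^(4*t) - 2500*e^(3*t) + 9375*e^(2*t) - 18750*e^(t) + 15625)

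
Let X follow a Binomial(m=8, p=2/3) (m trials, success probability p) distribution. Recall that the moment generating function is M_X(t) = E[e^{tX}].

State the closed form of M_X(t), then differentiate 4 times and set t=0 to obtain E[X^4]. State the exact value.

E[X^4] = d^4M/dt^4 |_{t=0} = 29936/27

M_X(t) = (2*e^(t)/3 + 1/3)^8
dM/dt = 2048*e^(8*t)/6561 + 7168*e^(7*t)/6561 + 3584*e^(6*t)/2187 + 8960*e^(5*t)/6561 + 4480*e^(4*t)/6561 + 448*e^(3*t)/2187 + 224*e^(2*t)/6561 + 16*e^(t)/6561
d^2M/dt^2 = 16384*e^(8*t)/6561 + 50176*e^(7*t)/6561 + 7168*e^(6*t)/729 + 44800*e^(5*t)/6561 + 17920*e^(4*t)/6561 + 448*e^(3*t)/729 + 448*e^(2*t)/6561 + 16*e^(t)/6561
d^3M/dt^3 = 131072*e^(8*t)/6561 + 351232*e^(7*t)/6561 + 14336*e^(6*t)/243 + 224000*e^(5*t)/6561 + 71680*e^(4*t)/6561 + 448*e^(3*t)/243 + 896*e^(2*t)/6561 + 16*e^(t)/6561
d^4M/dt^4 = 1048576*e^(8*t)/6561 + 2458624*e^(7*t)/6561 + 28672*e^(6*t)/81 + 1120000*e^(5*t)/6561 + 286720*e^(4*t)/6561 + 448*e^(3*t)/81 + 1792*e^(2*t)/6561 + 16*e^(t)/6561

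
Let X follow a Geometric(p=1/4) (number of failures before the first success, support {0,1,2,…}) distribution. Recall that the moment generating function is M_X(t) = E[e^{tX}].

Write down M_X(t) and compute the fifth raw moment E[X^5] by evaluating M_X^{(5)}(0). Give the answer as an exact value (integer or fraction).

M_X(t) = 1/(4*(1 - 3*e^(t)/4))
M′(t) = 3*e^(t)/(9*e^(2*t) - 24*e^(t) + 16)
M′′(t) = (-9*e^(2*t) - 12*e^(t))/(27*e^(3*t) - 108*e^(2*t) + 144*e^(t) - 64)
M′′′(t) = (27*e^(3*t) + 144*e^(2*t) + 48*e^(t))/(81*e^(4*t) - 432*e^(3*t) + 864*e^(2*t) - 768*e^(t) + 256)
M′′′′(t) = (-81*e^(4*t) - 1188*e^(3*t) - 1584*e^(2*t) - 192*e^(t))/(243*e^(5*t) - 1620*e^(4*t) + 4320*e^(3*t) - 5760*e^(2*t) + 3840*e^(t) - 1024)

E[X^5] = M′′′′′(0) = 52923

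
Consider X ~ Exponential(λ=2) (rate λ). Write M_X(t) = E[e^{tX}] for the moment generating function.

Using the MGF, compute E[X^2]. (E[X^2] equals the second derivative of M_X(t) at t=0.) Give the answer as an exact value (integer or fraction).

E[X^2] = M^(2)(0) = 1/2

M_X(t) = 2/(2 - t)
M^(2)(t) = -4/(t^3 - 6*t^2 + 12*t - 8)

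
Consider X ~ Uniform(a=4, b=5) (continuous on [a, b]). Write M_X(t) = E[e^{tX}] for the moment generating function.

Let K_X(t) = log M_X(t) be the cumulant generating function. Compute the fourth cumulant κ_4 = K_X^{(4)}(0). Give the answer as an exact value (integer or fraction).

M_X(t) = (e^(5*t) - e^(4*t))/t
K_X(t) = log M_X(t) = -log(t) + log(e^(5*t) - e^(4*t))
dK/dt = (5*t*e^(t) - 4*t - e^(t) + 1)/(t*e^(t) - t)
d^2K/dt^2 = (-t^2*e^(t) + e^(2*t) - 2*e^(t) + 1)/(t^2*e^(2*t) - 2*t^2*e^(t) + t^2)
d^3K/dt^3 = (t^3*e^(2*t) + t^3*e^(t) - 2*e^(3*t) + 6*e^(2*t) - 6*e^(t) + 2)/(t^3*e^(3*t) - 3*t^3*e^(2*t) + 3*t^3*e^(t) - t^3)

κ_4 = d^4K/dt^4 |_{t=0} = -1/120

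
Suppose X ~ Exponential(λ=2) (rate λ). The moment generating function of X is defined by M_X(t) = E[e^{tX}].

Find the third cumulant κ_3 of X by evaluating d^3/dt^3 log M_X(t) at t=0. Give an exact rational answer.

M_X(t) = 2/(2 - t)
K_X(t) = log M_X(t) = -log(2 - t) + log(2)
D^3[K](t) = -2/(t^3 - 6*t^2 + 12*t - 8)

κ_3 = D^3[K](0) = 1/4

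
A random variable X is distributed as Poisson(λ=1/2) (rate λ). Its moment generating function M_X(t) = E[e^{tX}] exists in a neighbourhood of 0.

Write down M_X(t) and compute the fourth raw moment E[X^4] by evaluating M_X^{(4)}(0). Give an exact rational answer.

M_X(t) = e^(e^(t)/2 - 1/2)
dM/dt = e^(-1/2)*e^(t)*e^(e^(t)/2)/2
d^2M/dt^2 = (e^(2*t)*e^(e^(t)/2) + 2*e^(t)*e^(e^(t)/2))*e^(-1/2)/4
d^3M/dt^3 = (e^(3*t)*e^(e^(t)/2) + 6*e^(2*t)*e^(e^(t)/2) + 4*e^(t)*e^(e^(t)/2))*e^(-1/2)/8
d^4M/dt^4 = (e^(4*t)*e^(e^(t)/2) + 12*e^(3*t)*e^(e^(t)/2) + 28*e^(2*t)*e^(e^(t)/2) + 8*e^(t)*e^(e^(t)/2))*e^(-1/2)/16

E[X^4] = d^4M/dt^4 |_{t=0} = 49/16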